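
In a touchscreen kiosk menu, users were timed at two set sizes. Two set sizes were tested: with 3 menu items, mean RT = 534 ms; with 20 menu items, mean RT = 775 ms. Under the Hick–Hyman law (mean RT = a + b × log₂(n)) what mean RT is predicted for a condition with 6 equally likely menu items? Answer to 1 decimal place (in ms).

With log₂ n on the abscissa the relation is linear; from the two conditions:
  b = (775 − 534) / (log₂ 20 − log₂ 3) = 241 / (4.3219 − 1.5850) = 88.054 ms/bit
  a = 534 − 88.054 × 1.5850 = 394.438 ms
Then RT(6) = 394.438 + 88.054 × log₂ 6 = 394.438 + 88.054 × 2.5850 ≈ 622.054 ms.

622.1 ms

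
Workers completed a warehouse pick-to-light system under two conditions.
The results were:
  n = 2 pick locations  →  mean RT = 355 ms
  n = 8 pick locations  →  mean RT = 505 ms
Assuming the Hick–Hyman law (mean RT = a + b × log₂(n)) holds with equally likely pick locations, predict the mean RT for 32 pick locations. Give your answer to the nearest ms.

655 ms

RT is linear in log₂ n, so two points fix the line:
  b = (505 − 355) / (log₂ 8 − log₂ 2) = 150 / (3 − 1) = 75 ms/bit
  a = 355 − 75 × 1 = 280 ms
Then RT(32) = 280 + 75 × log₂ 32 = 280 + 75 × 5 ≈ 655.000 ms.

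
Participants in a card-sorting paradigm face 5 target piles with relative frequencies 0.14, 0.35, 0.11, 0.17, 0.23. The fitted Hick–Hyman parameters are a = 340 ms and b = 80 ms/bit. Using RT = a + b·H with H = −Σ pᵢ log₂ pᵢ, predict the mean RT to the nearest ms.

Entropy contributions −pᵢ log₂ pᵢ: 0.3971, 0.5301, 0.3503, 0.4346, 0.4877; sum H = 2.1998 bits.
RT = a + bH = 340 + 80·2.1998 = 515.98 ms.

516 ms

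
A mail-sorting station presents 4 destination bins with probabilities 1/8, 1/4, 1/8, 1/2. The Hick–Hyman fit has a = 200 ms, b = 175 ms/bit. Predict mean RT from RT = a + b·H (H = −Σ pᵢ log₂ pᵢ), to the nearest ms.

506 ms

Each term −pᵢ log₂ pᵢ: 0.125·3 + 0.25·2 + 0.125·3 + 0.5·1; summed, H = 1.750 bits.
Mean RT = a + bH = 200 + 175·1.750 = 506.25 ms.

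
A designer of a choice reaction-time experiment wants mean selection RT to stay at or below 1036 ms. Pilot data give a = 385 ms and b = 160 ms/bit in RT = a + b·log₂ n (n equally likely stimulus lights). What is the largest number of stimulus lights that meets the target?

16

Information budget: (1036 − 385)/160 = 4.0687 bits, so n ≤ 2^4.0687 = 16.781 → at most 16.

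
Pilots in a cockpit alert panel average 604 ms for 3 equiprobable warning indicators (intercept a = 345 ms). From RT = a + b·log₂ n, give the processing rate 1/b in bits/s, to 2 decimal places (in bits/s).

b = (604 − 345)/log₂ 3 = 259/1.5850 = 163.411 ms per bit = 0.16341 s/bit; the reciprocal is 6.120 bits/s.

6.12 bits/s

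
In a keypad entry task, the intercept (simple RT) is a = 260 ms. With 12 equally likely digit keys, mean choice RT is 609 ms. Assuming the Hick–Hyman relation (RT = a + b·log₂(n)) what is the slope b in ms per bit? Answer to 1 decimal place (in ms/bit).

97.4 ms/bit

log₂(12) = 3.5850 bits.
b = (RT − a)/log₂ n = (609 − 260) / 3.5850 = 97.351 ms/bit.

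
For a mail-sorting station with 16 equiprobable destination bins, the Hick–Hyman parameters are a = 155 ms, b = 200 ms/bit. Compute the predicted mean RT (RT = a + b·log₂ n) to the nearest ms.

955 ms

log₂(16) = 4 bits, so RT = 155 + 200 × 4 ≈ 955.000 ms.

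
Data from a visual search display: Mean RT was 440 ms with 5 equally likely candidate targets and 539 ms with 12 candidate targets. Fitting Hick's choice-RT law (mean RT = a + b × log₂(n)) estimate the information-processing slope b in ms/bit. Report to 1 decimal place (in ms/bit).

78.4 ms/bit

Slope: b = (539 − 440) / (log₂ 12 − log₂ 5) = 99/1.2630 = 78.383 ms/bit.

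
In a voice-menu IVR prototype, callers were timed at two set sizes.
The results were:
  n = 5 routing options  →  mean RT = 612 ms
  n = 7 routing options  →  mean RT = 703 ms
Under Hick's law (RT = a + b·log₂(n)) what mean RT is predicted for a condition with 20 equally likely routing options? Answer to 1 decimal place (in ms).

Fit slope and intercept:
  b = (703 − 612) / (log₂ 7 − log₂ 5) = 91 / (2.8074 − 2.3219) = 187.464 ms/bit
  a = 612 − 187.464 × 2.3219 = 176.722 ms
Then RT(20) = 176.722 + 187.464 × log₂ 20 = 176.722 + 187.464 × 4.3219 ≈ 986.928 ms.

986.9 ms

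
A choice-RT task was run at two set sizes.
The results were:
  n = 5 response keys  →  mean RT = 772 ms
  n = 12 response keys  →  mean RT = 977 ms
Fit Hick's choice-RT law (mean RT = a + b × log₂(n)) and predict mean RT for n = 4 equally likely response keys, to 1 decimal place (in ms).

Fit slope and intercept:
  b = (977 − 772) / (log₂ 12 − log₂ 5) = 205 / (3.5850 − 2.3219) = 162.308 ms/bit
  a = 772 − 162.308 × 2.3219 = 395.134 ms
Then RT(4) = 395.134 + 162.308 × log₂ 4 = 395.134 + 162.308 × 2 ≈ 719.749 ms.

719.7 ms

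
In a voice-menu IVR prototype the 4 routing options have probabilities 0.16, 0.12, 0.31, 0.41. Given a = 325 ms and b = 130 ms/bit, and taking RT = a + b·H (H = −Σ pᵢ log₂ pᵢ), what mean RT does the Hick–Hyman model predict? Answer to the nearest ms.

564 ms

H = 0.16·log₂(1/0.16) + 0.12·log₂(1/0.12) + 0.31·log₂(1/0.31) + 0.41·log₂(1/0.41) = 1.8413 bits.
RT = 325 + 130 × 1.8413 = 564.36 ms.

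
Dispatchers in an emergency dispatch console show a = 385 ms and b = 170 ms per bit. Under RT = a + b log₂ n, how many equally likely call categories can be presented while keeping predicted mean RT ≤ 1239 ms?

Set 385 + 170·log₂ n ≤ 1239 → log₂ n ≤ (1239 − 385)/170 = 5.0235.
So n ≤ 2^5.0235 = 32.526; the largest integer n is 32.

32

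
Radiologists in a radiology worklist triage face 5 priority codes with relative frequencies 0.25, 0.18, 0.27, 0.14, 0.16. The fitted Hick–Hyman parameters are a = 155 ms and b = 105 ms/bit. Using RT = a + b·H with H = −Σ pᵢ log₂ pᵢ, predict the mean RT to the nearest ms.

394 ms

H = 0.25·log₂(1/0.25) + 0.18·log₂(1/0.18) + 0.27·log₂(1/0.27) + 0.14·log₂(1/0.14) + 0.16·log₂(1/0.16) = 2.2755 bits.
RT = 155 + 105 × 2.2755 = 393.92 ms.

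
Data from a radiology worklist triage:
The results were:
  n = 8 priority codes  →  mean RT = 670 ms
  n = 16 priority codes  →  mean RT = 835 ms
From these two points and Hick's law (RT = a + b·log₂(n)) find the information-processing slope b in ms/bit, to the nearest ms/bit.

Slope: b = (835 − 670) / (log₂ 16 − log₂ 8) = 165/1.0000 = 165 ms/bit.

165 ms/bit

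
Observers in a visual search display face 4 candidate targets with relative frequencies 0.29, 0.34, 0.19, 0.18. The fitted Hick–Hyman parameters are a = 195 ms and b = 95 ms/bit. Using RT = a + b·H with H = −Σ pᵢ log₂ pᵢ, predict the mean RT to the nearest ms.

380 ms

H = 0.29·log₂(1/0.29) + 0.34·log₂(1/0.34) + 0.19·log₂(1/0.19) + 0.18·log₂(1/0.18) = 1.9476 bits.
RT = 195 + 95 × 1.9476 = 380.02 ms.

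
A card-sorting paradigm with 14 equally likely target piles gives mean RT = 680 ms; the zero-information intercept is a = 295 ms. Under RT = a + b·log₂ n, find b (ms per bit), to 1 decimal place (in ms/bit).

log₂(14) = 3.8074 bits.
b = (RT − a)/log₂ n = (680 − 295) / 3.8074 = 101.120 ms/bit.

101.1 ms/bit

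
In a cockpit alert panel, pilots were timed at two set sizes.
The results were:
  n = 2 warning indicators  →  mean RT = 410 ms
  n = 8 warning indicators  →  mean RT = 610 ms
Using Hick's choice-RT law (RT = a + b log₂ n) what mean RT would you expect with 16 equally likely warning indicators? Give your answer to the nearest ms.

710 ms

With log₂ n on the abscissa the relation is linear; from the two conditions:
  b = (610 − 410) / (log₂ 8 − log₂ 2) = 200 / (3 − 1) = 100 ms/bit
  a = 410 − 100 × 1 = 310 ms
Then RT(16) = 310 + 100 × log₂ 16 = 310 + 100 × 4 ≈ 710.000 ms.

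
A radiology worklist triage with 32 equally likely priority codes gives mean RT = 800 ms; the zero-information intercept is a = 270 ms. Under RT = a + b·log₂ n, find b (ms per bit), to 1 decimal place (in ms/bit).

106.0 ms/bit

b = (800 − 270) / log₂(32) = 530 / 5 = 106.000 ms/bit.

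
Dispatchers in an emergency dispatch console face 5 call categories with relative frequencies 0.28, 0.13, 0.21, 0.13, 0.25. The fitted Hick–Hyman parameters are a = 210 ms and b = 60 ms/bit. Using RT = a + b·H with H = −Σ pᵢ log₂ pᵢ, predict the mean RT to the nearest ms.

Entropy contributions −pᵢ log₂ pᵢ: 0.5142, 0.3826, 0.4728, 0.3826, 0.5000; sum H = 2.2523 bits.
RT = a + bH = 210 + 60·2.2523 = 345.14 ms.

345 ms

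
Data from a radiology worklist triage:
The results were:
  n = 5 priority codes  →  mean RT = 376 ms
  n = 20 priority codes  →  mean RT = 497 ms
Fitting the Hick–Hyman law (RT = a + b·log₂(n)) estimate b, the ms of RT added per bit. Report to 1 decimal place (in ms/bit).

b = (RT₂ − RT₁)/(log₂ n₂ − log₂ n₁) = (497 − 376)/(4.3219 − 2.3219) = 60.500 ms/bit.

60.5 ms/bit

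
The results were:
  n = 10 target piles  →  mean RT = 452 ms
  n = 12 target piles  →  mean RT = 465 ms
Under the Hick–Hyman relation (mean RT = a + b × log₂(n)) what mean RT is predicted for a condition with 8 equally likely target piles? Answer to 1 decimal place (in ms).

With log₂ n on the abscissa the relation is linear; from the two conditions:
  b = (465 − 452) / (log₂ 12 − log₂ 10) = 13 / (3.5850 − 3.3219) = 49.423 ms/bit
  a = 452 − 49.423 × 3.3219 = 287.820 ms
Then RT(8) = 287.820 + 49.423 × log₂ 8 = 287.820 + 49.423 × 3 ≈ 436.089 ms.

436.1 ms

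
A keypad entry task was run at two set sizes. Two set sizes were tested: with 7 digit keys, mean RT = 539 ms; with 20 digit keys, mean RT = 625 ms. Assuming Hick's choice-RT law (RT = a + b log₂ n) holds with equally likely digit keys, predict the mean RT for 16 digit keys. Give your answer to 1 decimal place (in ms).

606.7 ms

With log₂ n on the abscissa the relation is linear; from the two conditions:
  b = (625 − 539) / (log₂ 20 − log₂ 7) = 86 / (4.3219 − 2.8074) = 56.782 ms/bit
  a = 539 − 56.782 × 2.8074 = 379.594 ms
Then RT(16) = 379.594 + 56.782 × log₂ 16 = 379.594 + 56.782 × 4 ≈ 606.720 ms.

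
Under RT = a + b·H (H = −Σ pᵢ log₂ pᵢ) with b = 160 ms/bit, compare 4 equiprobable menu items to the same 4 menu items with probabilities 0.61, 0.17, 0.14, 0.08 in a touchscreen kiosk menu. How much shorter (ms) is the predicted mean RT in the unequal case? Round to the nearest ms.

Equiprobable entropy H₀ = log₂ 4 = 2.0000 bits.
Skewed entropy H = −Σ pᵢ log₂ pᵢ = 1.5582 bits.
ΔRT = b·(H₀ − H) = 160 × 0.4418 = 70.69 ms.

71 ms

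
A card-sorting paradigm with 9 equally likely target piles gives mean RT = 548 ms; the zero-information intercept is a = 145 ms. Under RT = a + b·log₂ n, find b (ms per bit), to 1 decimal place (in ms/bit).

127.1 ms/bit

9 alternatives carry log₂ 9 = 3.1699 bits; the choice cost is 548 − 145 = 403 ms, so b = 403/3.1699 = 127.132 ms/bit.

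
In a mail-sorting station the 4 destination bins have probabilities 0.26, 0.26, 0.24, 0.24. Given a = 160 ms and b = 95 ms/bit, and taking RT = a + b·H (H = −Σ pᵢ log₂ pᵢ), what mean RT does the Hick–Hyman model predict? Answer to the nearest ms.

H = 0.26·log₂(1/0.26) + 0.26·log₂(1/0.26) + 0.24·log₂(1/0.24) + 0.24·log₂(1/0.24) = 1.9988 bits.
RT = 160 + 95 × 1.9988 = 349.89 ms.

350 ms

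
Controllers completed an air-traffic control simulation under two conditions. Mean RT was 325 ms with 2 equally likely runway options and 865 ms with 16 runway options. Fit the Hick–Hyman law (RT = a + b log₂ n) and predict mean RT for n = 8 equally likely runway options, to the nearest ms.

685 ms

With log₂ n on the abscissa the relation is linear; from the two conditions:
  b = (865 − 325) / (log₂ 16 − log₂ 2) = 540 / (4 − 1) = 180 ms/bit
  a = 325 − 180 × 1 = 145 ms
Then RT(8) = 145 + 180 × log₂ 8 = 145 + 180 × 3 ≈ 685.000 ms.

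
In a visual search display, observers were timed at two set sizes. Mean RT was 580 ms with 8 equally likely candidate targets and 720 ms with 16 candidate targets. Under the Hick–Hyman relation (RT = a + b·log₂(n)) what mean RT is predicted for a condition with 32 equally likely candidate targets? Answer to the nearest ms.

With log₂ n on the abscissa the relation is linear; from the two conditions:
  b = (720 − 580) / (log₂ 16 − log₂ 8) = 140 / (4 − 3) = 140 ms/bit
  a = 580 − 140 × 3 = 160 ms
Then RT(32) = 160 + 140 × log₂ 32 = 160 + 140 × 5 ≈ 860.000 ms.

860 ms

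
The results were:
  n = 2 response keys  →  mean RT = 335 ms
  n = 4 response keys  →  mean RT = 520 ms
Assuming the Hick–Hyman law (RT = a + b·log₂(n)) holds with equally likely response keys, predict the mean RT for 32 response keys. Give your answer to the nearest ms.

1075 ms

Fit slope and intercept:
  b = (520 − 335) / (log₂ 4 − log₂ 2) = 185 / (2 − 1) = 185 ms/bit
  a = 335 − 185 × 1 = 150 ms
Then RT(32) = 150 + 185 × log₂ 32 = 150 + 185 × 5 ≈ 1075.000 ms.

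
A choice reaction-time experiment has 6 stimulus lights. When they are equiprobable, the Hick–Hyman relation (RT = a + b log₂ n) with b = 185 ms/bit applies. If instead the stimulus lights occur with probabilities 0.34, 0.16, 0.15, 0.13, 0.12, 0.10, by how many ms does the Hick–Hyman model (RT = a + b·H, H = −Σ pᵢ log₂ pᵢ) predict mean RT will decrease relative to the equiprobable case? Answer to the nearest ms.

The RT saving is b·ΔH. Equiprobable H₀ = log₂(6) = 2.5850 bits; with the given probabilities H = 2.4446 bits.
b·(H₀ − H) = 185 × (2.5850 − 2.4446) = 25.96 ms.

26 ms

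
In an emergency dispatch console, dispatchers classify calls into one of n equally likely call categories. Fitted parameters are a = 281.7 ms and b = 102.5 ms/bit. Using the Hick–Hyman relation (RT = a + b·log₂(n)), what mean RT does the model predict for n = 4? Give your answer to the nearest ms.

487 ms

log₂(4) = 2 bits, so RT = 281.7 + 102.5 × 2 ≈ 486.700 ms.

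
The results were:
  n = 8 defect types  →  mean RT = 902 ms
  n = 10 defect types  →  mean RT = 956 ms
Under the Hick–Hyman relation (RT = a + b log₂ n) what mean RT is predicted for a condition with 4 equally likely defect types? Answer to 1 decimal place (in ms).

734.3 ms

Fit slope and intercept:
  b = (956 − 902) / (log₂ 10 − log₂ 8) = 54 / (3.3219 − 3) = 167.739 ms/bit
  a = 902 − 167.739 × 3 = 398.782 ms
Then RT(4) = 398.782 + 167.739 × log₂ 4 = 398.782 + 167.739 × 2 ≈ 734.261 ms.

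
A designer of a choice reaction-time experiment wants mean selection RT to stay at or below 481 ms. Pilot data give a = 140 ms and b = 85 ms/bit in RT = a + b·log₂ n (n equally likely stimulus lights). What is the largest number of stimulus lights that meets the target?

16

Information budget: (481 − 140)/85 = 4.0118 bits, so n ≤ 2^4.0118 = 16.131 → at most 16.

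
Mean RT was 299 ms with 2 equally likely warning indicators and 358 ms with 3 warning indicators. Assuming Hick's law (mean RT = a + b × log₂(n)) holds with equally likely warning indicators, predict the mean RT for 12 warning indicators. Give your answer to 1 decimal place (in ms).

559.7 ms

Solve the two-equation system in a and b:
  b = (358 − 299) / (log₂ 3 − log₂ 2) = 59 / (1.5850 − 1) = 100.861 ms/bit
  a = 299 − 100.861 × 1 = 198.139 ms
Then RT(12) = 198.139 + 100.861 × log₂ 12 = 198.139 + 100.861 × 3.5850 ≈ 559.722 ms.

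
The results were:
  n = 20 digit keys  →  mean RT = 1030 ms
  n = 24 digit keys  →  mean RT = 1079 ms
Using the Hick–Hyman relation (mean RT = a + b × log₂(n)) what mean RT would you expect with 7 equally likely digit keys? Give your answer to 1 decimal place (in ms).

RT is linear in log₂ n, so two points fix the line:
  b = (1079 − 1030) / (log₂ 24 − log₂ 20) = 49 / (4.5850 − 4.3219) = 186.287 ms/bit
  a = 1030 − 186.287 × 4.3219 = 224.879 ms
Then RT(7) = 224.879 + 186.287 × log₂ 7 = 224.879 + 186.287 × 2.8074 ≈ 747.854 ms.

747.9 ms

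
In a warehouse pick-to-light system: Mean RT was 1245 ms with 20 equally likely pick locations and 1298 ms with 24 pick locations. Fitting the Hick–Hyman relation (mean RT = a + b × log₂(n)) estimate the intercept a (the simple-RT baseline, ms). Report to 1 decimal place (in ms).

374.2 ms

Slope: b = (1298 − 1245) / (log₂ 24 − log₂ 20) = 53/0.2630 = 201.495 ms/bit.
Intercept: a = 1245 − 201.495·log₂(20) = 374.155 ms.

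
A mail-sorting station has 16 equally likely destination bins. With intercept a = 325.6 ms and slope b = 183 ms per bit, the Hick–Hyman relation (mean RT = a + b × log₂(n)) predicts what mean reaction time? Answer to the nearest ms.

1058 ms

log₂(16) = 4 bits, so RT = 325.6 + 183 × 4 ≈ 1057.600 ms.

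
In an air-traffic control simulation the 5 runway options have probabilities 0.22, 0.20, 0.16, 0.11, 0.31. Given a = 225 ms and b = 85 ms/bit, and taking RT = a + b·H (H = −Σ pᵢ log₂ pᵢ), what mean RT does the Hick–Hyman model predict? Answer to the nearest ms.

H = 0.22·log₂(1/0.22) + 0.20·log₂(1/0.20) + 0.16·log₂(1/0.16) + 0.11·log₂(1/0.11) + 0.31·log₂(1/0.31) = 2.2421 bits.
RT = 225 + 85 × 2.2421 = 415.57 ms.

416 ms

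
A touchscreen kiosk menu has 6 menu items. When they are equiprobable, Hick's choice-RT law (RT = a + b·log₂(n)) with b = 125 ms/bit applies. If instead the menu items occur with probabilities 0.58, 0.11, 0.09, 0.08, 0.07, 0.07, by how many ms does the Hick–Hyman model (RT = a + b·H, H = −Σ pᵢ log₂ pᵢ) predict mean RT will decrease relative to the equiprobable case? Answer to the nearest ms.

80 ms

Equiprobable entropy H₀ = log₂ 6 = 2.5850 bits.
Skewed entropy H = −Σ pᵢ log₂ pᵢ = 1.9474 bits.
ΔRT = b·(H₀ − H) = 125 × 0.6376 = 79.70 ms.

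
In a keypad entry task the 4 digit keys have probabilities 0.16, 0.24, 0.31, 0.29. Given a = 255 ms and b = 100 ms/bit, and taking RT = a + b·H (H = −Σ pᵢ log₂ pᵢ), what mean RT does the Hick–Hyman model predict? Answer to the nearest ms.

H = 0.16·log₂(1/0.16) + 0.24·log₂(1/0.24) + 0.31·log₂(1/0.31) + 0.29·log₂(1/0.29) = 1.9588 bits.
RT = 255 + 100 × 1.9588 = 450.88 ms.

451 ms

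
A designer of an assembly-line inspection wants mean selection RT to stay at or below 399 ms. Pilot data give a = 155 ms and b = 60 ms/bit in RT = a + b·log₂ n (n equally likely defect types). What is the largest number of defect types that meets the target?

60·log₂ n ≤ 399 − 155 = 244, giving log₂ n ≤ 4.0667 and n ≤ 16.757. The largest whole number is 16.

16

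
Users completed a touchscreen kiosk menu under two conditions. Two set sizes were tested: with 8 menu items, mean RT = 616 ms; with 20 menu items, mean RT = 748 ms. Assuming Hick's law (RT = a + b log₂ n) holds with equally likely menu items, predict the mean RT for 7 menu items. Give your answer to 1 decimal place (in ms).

Solve the two-equation system in a and b:
  b = (748 − 616) / (log₂ 20 − log₂ 8) = 132 / (4.3219 − 3) = 99.854 ms/bit
  a = 616 − 99.854 × 3 = 316.438 ms
Then RT(7) = 316.438 + 99.854 × log₂ 7 = 316.438 + 99.854 × 2.8074 ≈ 596.764 ms.

596.8 ms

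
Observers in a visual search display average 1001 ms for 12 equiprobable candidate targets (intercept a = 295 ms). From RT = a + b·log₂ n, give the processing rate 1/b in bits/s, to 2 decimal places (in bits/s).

Choice component = 1001 − 295 = 706 ms over log₂(12) = 3.5850 bits.
b = 706 / 3.5850 = 196.934 ms/bit, so 1/b = 5.078 bits/s.

5.08 bits/s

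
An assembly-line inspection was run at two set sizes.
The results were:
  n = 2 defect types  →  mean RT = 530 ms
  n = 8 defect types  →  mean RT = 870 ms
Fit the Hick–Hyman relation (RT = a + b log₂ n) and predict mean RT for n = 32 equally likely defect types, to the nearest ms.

1210 ms

With log₂ n on the abscissa the relation is linear; from the two conditions:
  b = (870 − 530) / (log₂ 8 − log₂ 2) = 340 / (3 − 1) = 170 ms/bit
  a = 530 − 170 × 1 = 360 ms
Then RT(32) = 360 + 170 × log₂ 32 = 360 + 170 × 5 ≈ 1210.000 ms.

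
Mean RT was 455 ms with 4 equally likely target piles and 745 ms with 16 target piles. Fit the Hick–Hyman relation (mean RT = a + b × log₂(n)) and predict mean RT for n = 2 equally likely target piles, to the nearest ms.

Fit slope and intercept:
  b = (745 − 455) / (log₂ 16 − log₂ 4) = 290 / (4 − 2) = 145 ms/bit
  a = 455 − 145 × 2 = 165 ms
Then RT(2) = 165 + 145 × log₂ 2 = 165 + 145 × 1 ≈ 310.000 ms.

310 ms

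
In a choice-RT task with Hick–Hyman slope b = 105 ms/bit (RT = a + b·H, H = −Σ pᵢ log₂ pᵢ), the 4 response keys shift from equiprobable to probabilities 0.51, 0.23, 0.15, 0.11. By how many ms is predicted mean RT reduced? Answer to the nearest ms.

Equiprobable entropy H₀ = log₂ 4 = 2.0000 bits.
Skewed entropy H = −Σ pᵢ log₂ pᵢ = 1.7439 bits.
ΔRT = b·(H₀ − H) = 105 × 0.2561 = 26.89 ms.

27 ms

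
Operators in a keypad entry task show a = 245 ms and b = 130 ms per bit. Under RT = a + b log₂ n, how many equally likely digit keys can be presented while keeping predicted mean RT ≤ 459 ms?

130·log₂ n ≤ 459 − 245 = 214, giving log₂ n ≤ 1.6462 and n ≤ 3.130. The largest whole number is 3.

3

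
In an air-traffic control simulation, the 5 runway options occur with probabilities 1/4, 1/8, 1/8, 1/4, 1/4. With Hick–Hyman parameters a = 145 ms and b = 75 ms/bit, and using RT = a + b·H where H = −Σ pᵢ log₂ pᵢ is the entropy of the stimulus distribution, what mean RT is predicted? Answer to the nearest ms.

314 ms

Each term −pᵢ log₂ pᵢ: 0.25·2 + 0.125·3 + 0.125·3 + 0.25·2 + 0.25·2; summed, H = 2.250 bits.
Mean RT = a + bH = 145 + 75·2.250 = 313.75 ms.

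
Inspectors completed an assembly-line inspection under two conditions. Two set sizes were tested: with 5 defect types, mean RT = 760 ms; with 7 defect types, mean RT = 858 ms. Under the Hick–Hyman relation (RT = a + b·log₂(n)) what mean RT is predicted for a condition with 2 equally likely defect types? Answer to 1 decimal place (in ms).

Fit slope and intercept:
  b = (858 − 760) / (log₂ 7 − log₂ 5) = 98 / (2.8074 − 2.3219) = 201.884 ms/bit
  a = 760 − 201.884 × 2.3219 = 291.239 ms
Then RT(2) = 291.239 + 201.884 × log₂ 2 = 291.239 + 201.884 × 1 ≈ 493.124 ms.

493.1 ms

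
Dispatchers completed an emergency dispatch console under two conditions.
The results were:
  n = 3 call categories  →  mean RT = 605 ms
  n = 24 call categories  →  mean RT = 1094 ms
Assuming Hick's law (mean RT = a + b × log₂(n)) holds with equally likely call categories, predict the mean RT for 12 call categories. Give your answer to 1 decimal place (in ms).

RT is linear in log₂ n, so two points fix the line:
  b = (1094 − 605) / (log₂ 24 − log₂ 3) = 489 / (4.5850 − 1.5850) = 163.000 ms/bit
  a = 605 − 163.000 × 1.5850 = 346.651 ms
Then RT(12) = 346.651 + 163.000 × log₂ 12 = 346.651 + 163.000 × 3.5850 ≈ 931.000 ms.

931.0 ms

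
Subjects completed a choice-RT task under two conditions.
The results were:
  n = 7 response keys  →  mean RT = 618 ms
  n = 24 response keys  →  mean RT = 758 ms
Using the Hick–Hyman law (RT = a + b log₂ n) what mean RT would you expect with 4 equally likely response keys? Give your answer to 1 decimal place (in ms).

With log₂ n on the abscissa the relation is linear; from the two conditions:
  b = (758 − 618) / (log₂ 24 − log₂ 7) = 140 / (4.5850 − 2.8074) = 78.758 ms/bit
  a = 618 − 78.758 × 2.8074 = 396.900 ms
Then RT(4) = 396.900 + 78.758 × log₂ 4 = 396.900 + 78.758 × 2 ≈ 554.415 ms.

554.4 ms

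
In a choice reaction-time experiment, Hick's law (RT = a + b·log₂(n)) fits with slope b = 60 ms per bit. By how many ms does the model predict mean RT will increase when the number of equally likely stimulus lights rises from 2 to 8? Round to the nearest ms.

120 ms

Only the slope matters, since a is common to both: ΔRT = b·log₂(n₂/n₁).
log₂(8) − log₂(2) = log₂(8/2) = log₂(4) = 2.
ΔRT = 60 × 2.0000 = 120.000 ms.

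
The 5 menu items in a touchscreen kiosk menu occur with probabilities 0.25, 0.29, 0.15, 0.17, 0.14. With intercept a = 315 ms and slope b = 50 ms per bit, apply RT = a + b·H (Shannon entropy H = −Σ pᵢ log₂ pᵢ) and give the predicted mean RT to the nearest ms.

H = 0.25·log₂(1/0.25) + 0.29·log₂(1/0.29) + 0.15·log₂(1/0.15) + 0.17·log₂(1/0.17) + 0.14·log₂(1/0.14) = 2.2601 bits.
RT = 315 + 50 × 2.2601 = 428.01 ms.

428 ms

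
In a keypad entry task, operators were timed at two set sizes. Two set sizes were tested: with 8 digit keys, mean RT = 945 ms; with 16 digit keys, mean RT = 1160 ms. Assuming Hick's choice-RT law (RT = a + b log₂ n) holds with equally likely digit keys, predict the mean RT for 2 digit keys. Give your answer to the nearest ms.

515 ms

Solve the two-equation system in a and b:
  b = (1160 − 945) / (log₂ 16 − log₂ 8) = 215 / (4 − 3) = 215 ms/bit
  a = 945 − 215 × 3 = 300 ms
Then RT(2) = 300 + 215 × log₂ 2 = 300 + 215 × 1 ≈ 515.000 ms.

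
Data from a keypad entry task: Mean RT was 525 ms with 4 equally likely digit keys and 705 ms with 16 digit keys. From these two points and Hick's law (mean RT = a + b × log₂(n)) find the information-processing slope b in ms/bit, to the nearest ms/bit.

90 ms/bit

Slope: b = (705 − 525) / (log₂ 16 − log₂ 4) = 180/2.0000 = 90 ms/bit.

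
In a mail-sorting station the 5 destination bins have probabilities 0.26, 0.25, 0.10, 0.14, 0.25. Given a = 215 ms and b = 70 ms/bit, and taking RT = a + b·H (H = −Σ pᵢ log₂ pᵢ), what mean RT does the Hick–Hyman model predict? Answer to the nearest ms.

H = 0.26·log₂(1/0.26) + 0.25·log₂(1/0.25) + 0.10·log₂(1/0.10) + 0.14·log₂(1/0.14) + 0.25·log₂(1/0.25) = 2.2346 bits.
RT = 215 + 70 × 2.2346 = 371.42 ms.

371 ms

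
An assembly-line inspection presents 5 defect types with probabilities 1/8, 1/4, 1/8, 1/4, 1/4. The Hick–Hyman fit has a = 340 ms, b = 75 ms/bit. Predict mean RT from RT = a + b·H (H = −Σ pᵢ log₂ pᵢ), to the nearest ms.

509 ms

H = −Σ pᵢ log₂ pᵢ = 0.125·3 + 0.25·2 + 0.125·3 + 0.25·2 + 0.25·2 = 2.250 bits.
RT = 340 + 75 × 2.250 = 508.75 ms.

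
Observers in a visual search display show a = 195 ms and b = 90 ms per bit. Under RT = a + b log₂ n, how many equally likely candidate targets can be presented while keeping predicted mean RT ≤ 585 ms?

20

Information budget: (585 − 195)/90 = 4.3333 bits, so n ≤ 2^4.3333 = 20.159 → at most 20.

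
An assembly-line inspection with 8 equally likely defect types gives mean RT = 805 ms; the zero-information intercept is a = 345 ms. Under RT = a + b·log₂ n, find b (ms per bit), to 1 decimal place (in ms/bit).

8 alternatives carry log₂ 8 = 3 bits; the choice cost is 805 − 345 = 460 ms, so b = 460/3 = 153.333 ms/bit.

153.3 ms/bit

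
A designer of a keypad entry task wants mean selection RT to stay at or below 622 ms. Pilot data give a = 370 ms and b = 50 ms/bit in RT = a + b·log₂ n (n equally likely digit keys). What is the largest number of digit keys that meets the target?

32

50·log₂ n ≤ 622 − 370 = 252, giving log₂ n ≤ 5.0400 and n ≤ 32.900. The largest whole number is 32.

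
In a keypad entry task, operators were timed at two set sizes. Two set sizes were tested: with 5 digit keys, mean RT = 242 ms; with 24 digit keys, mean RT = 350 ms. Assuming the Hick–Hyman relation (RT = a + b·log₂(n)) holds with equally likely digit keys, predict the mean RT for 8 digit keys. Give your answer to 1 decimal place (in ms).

274.4 ms

Fit slope and intercept:
  b = (350 − 242) / (log₂ 24 − log₂ 5) = 108 / (4.5850 − 2.3219) = 47.724 ms/bit
  a = 242 − 47.724 × 2.3219 = 131.189 ms
Then RT(8) = 131.189 + 47.724 × log₂ 8 = 131.189 + 47.724 × 3 ≈ 274.360 ms.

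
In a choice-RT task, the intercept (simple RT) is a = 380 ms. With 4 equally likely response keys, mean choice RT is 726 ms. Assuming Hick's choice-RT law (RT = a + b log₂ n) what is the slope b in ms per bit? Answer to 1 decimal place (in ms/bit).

173.0 ms/bit

b = (726 − 380) / log₂(4) = 346 / 2 = 173.000 ms/bit.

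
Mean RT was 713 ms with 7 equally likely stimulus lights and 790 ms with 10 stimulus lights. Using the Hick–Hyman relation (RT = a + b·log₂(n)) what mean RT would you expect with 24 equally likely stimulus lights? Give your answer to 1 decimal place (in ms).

RT is linear in log₂ n, so two points fix the line:
  b = (790 − 713) / (log₂ 10 − log₂ 7) = 77 / (3.3219 − 2.8074) = 149.639 ms/bit
  a = 713 − 149.639 × 2.8074 = 292.911 ms
Then RT(24) = 292.911 + 149.639 × log₂ 24 = 292.911 + 149.639 × 4.5850 ≈ 978.999 ms.

979.0 ms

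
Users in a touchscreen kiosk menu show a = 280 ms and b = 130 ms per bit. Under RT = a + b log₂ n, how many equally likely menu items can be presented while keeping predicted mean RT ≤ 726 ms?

10

Information budget: (726 − 280)/130 = 3.4308 bits, so n ≤ 2^3.4308 = 10.784 → at most 10.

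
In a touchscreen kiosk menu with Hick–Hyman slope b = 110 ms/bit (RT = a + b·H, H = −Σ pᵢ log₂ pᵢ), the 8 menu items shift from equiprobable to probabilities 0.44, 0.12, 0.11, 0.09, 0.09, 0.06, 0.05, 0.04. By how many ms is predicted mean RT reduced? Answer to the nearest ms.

Equiprobable entropy H₀ = log₂ 8 = 3.0000 bits.
Skewed entropy H = −Σ pᵢ log₂ pᵢ = 2.5092 bits.
ΔRT = b·(H₀ − H) = 110 × 0.4908 = 53.99 ms.

54 ms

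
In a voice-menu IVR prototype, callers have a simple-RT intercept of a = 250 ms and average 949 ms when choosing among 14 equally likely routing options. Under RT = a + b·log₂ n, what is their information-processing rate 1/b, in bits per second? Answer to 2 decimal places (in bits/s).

b = (949 − 250)/log₂ 14 = 699/3.8074 = 183.592 ms per bit = 0.18359 s/bit; the reciprocal is 5.447 bits/s.

5.45 bits/s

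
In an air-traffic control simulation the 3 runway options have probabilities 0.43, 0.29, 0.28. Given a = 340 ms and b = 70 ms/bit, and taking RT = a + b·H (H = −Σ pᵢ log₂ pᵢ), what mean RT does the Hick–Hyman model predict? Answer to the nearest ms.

449 ms

Entropy contributions −pᵢ log₂ pᵢ: 0.5236, 0.5179, 0.5142; sum H = 1.5557 bits.
RT = a + bH = 340 + 70·1.5557 = 448.90 ms.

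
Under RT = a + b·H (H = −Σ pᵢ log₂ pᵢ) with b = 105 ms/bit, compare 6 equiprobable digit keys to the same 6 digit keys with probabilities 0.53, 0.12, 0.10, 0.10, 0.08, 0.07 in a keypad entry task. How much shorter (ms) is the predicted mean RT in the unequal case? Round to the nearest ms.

53 ms

Equiprobable entropy H₀ = log₂ 6 = 2.5850 bits.
Skewed entropy H = −Σ pᵢ log₂ pᵢ = 2.0770 bits.
ΔRT = b·(H₀ − H) = 105 × 0.5080 = 53.34 ms.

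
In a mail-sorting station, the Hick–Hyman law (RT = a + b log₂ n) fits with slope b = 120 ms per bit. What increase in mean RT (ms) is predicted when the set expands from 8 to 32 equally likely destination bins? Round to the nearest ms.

240 ms

The intercept a cancels: ΔRT = b·(log₂ n₂ − log₂ n₁) = b·log₂(n₂/n₁).
log₂(32) − log₂(8) = log₂(32/8) = log₂(4) = 2.
ΔRT = 120 × 2.0000 = 240.000 ms.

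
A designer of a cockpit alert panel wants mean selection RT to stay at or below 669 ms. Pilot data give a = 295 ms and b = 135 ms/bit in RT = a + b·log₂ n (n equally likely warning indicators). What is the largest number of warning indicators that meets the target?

135·log₂ n ≤ 669 − 295 = 374, giving log₂ n ≤ 2.7704 and n ≤ 6.823. The largest whole number is 6.

6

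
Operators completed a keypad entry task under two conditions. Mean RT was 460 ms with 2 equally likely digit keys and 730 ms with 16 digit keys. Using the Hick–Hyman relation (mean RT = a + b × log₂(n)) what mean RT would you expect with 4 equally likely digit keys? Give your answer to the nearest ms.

Fit slope and intercept:
  b = (730 − 460) / (log₂ 16 − log₂ 2) = 270 / (4 − 1) = 90 ms/bit
  a = 460 − 90 × 1 = 370 ms
Then RT(4) = 370 + 90 × log₂ 4 = 370 + 90 × 2 ≈ 550.000 ms.

550 ms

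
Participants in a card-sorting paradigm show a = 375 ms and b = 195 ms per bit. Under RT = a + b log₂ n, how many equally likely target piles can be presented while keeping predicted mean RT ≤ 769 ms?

Information budget: (769 − 375)/195 = 2.0205 bits, so n ≤ 2^2.0205 = 4.057 → at most 4.

4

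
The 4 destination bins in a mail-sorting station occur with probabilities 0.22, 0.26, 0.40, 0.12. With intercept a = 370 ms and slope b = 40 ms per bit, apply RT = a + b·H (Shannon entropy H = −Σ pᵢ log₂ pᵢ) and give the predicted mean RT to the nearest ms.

H = 0.22·log₂(1/0.22) + 0.26·log₂(1/0.26) + 0.40·log₂(1/0.40) + 0.12·log₂(1/0.12) = 1.8817 bits.
RT = 370 + 40 × 1.8817 = 445.27 ms.

445 ms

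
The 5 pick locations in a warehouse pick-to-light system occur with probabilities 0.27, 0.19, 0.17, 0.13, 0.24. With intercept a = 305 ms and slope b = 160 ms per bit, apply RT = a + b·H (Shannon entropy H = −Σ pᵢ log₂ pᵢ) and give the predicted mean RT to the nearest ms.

H = 0.27·log₂(1/0.27) + 0.19·log₂(1/0.19) + 0.17·log₂(1/0.17) + 0.13·log₂(1/0.13) + 0.24·log₂(1/0.24) = 2.2766 bits.
RT = 305 + 160 × 2.2766 = 669.26 ms.

669 ms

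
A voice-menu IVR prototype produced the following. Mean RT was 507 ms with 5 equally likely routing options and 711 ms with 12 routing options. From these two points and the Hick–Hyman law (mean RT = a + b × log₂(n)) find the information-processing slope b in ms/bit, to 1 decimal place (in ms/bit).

161.5 ms/bit

Slope: b = (711 − 507) / (log₂ 12 − log₂ 5) = 204/1.2630 = 161.516 ms/bit.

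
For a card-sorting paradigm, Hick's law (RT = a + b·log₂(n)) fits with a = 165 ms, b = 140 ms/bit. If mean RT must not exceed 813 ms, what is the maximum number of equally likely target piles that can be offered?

24

140·log₂ n ≤ 813 − 165 = 648, giving log₂ n ≤ 4.6286 and n ≤ 24.737. The largest whole number is 24.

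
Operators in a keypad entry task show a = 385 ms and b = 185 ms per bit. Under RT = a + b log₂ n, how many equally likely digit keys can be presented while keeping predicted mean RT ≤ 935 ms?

Set 385 + 185·log₂ n ≤ 935 → log₂ n ≤ (935 − 385)/185 = 2.9730.
So n ≤ 2^2.9730 = 7.852; the largest integer n is 7.

7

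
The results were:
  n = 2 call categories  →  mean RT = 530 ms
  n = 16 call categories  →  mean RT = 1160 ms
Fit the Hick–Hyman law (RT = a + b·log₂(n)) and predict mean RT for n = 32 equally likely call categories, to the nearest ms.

Fit slope and intercept:
  b = (1160 − 530) / (log₂ 16 − log₂ 2) = 630 / (4 − 1) = 210 ms/bit
  a = 530 − 210 × 1 = 320 ms
Then RT(32) = 320 + 210 × log₂ 32 = 320 + 210 × 5 ≈ 1370.000 ms.

1370 ms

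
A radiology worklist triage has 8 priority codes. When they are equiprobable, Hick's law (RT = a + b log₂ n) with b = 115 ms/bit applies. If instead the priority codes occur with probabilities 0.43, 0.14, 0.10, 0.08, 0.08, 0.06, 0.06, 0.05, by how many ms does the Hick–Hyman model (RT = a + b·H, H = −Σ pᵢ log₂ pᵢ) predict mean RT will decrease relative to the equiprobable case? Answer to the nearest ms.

53 ms

Equiprobable entropy H₀ = log₂ 8 = 3.0000 bits.
Skewed entropy H = −Σ pᵢ log₂ pᵢ = 2.5390 bits.
ΔRT = b·(H₀ − H) = 115 × 0.4610 = 53.01 ms.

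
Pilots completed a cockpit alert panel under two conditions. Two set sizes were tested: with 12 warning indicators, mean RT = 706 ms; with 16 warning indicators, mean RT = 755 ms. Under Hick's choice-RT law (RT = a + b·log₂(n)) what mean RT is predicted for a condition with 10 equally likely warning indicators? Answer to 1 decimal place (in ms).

674.9 ms

Fit slope and intercept:
  b = (755 − 706) / (log₂ 16 − log₂ 12) = 49 / (4 − 3.5850) = 118.062 ms/bit
  a = 706 − 118.062 × 3.5850 = 282.754 ms
Then RT(10) = 282.754 + 118.062 × log₂ 10 = 282.754 + 118.062 × 3.3219 ≈ 674.946 ms.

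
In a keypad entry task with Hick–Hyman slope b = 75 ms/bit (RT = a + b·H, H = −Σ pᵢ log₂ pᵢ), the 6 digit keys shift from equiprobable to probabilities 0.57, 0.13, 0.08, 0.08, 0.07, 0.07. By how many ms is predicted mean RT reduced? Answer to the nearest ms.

Equiprobable entropy H₀ = log₂ 6 = 2.5850 bits.
Skewed entropy H = −Σ pᵢ log₂ pᵢ = 1.9650 bits.
ΔRT = b·(H₀ − H) = 75 × 0.6199 = 46.50 ms.

46 ms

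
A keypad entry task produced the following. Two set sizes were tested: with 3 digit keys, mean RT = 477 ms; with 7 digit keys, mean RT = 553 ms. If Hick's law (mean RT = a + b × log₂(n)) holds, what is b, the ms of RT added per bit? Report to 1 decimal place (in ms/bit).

62.2 ms/bit

b = (RT₂ − RT₁)/(log₂ n₂ − log₂ n₁) = (553 − 477)/(2.8074 − 1.5850) = 62.173 ms/bit.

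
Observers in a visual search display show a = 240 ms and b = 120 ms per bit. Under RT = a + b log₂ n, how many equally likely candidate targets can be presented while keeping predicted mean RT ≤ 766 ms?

Information budget: (766 − 240)/120 = 4.3833 bits, so n ≤ 2^4.3833 = 20.870 → at most 20.

20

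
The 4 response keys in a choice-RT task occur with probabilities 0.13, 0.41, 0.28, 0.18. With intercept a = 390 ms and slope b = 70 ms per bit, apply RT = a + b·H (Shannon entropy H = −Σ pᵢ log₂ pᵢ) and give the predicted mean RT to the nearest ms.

H = 0.13·log₂(1/0.13) + 0.41·log₂(1/0.41) + 0.28·log₂(1/0.28) + 0.18·log₂(1/0.18) = 1.8696 bits.
RT = 390 + 70 × 1.8696 = 520.87 ms.

521 ms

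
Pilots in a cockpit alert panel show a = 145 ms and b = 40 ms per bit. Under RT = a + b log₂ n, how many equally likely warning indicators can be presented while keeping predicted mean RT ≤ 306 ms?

Information budget: (306 − 145)/40 = 4.0250 bits, so n ≤ 2^4.0250 = 16.280 → at most 16.

16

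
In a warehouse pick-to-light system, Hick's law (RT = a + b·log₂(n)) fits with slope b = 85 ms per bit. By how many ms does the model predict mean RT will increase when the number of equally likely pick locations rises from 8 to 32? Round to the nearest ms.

The intercept a cancels: ΔRT = b·(log₂ n₂ − log₂ n₁) = b·log₂(n₂/n₁).
log₂(32) − log₂(8) = log₂(32/8) = log₂(4) = 2.
ΔRT = 85 × 2.0000 = 170.000 ms.

170 ms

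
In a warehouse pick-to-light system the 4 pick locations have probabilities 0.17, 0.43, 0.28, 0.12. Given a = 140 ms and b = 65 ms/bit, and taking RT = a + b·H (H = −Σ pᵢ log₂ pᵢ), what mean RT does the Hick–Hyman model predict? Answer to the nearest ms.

H = 0.17·log₂(1/0.17) + 0.43·log₂(1/0.43) + 0.28·log₂(1/0.28) + 0.12·log₂(1/0.12) = 1.8394 bits.
RT = 140 + 65 × 1.8394 = 259.56 ms.

260 ms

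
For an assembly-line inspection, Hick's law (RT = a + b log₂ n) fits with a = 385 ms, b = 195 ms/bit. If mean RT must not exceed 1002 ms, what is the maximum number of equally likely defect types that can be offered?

8

Information budget: (1002 − 385)/195 = 3.1641 bits, so n ≤ 2^3.1641 = 8.964 → at most 8.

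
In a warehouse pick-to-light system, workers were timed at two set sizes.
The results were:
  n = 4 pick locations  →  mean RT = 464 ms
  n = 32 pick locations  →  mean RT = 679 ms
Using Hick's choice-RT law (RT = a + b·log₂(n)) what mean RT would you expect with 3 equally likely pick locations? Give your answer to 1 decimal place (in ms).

RT is linear in log₂ n, so two points fix the line:
  b = (679 − 464) / (log₂ 32 − log₂ 4) = 215 / (5 − 2) = 71.667 ms/bit
  a = 464 − 71.667 × 2 = 320.667 ms
Then RT(3) = 320.667 + 71.667 × log₂ 3 = 320.667 + 71.667 × 1.5850 ≈ 434.256 ms.

434.3 ms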